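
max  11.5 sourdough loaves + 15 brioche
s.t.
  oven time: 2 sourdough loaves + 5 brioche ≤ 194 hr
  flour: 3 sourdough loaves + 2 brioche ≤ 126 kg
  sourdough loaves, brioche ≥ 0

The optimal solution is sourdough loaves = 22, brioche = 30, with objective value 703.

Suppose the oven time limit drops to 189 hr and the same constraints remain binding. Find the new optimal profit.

Both oven time and flour are binding at x*.
From A_Bᵀ y = c: 2·y_oven time + 3·y_flour = 11.5; 5·y_oven time + 2·y_flour = 15.
Solving: y_oven time = 2, y_flour = 2.5.
Δz = y_oven time·Δb = 2 × (-5) = -10, so new z* = 703 − 10 = 693.

693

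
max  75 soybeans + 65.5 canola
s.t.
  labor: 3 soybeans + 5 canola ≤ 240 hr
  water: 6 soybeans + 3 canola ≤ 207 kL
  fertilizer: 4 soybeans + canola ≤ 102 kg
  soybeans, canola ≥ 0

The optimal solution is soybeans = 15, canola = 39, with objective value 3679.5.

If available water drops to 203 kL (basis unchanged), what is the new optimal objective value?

3645.5

At the optimum: labor uses 240 of 240 (binding); water uses 207 of 207 (binding); fertilizer uses 99 of 102 (slack = 3).
Since fertilizer is not tight, its dual is 0.
Dual feasibility on the basic columns requires 3·y_labor + 6·y_water = 75, 5·y_labor + 3·y_water = 65.5.
This yields shadow prices y_labor = 8, y_water = 8.5.
Δz = y_water·Δb = 8.5 × (-4) = -34, so new z* = 3679.5 − 34 = 3645.5.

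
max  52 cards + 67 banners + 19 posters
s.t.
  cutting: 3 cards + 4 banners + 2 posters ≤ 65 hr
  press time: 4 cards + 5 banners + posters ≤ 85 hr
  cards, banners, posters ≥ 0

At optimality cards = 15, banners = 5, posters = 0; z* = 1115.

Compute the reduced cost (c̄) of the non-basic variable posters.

At the optimum: cutting uses 65 of 65 (binding); press time uses 85 of 85 (binding).
The binding rows give the dual system: 3·y_cutting + 4·y_press time = 52 and 4·y_cutting + 5·y_press time = 67.
This yields shadow prices y_cutting = 8, y_press time = 7.
Reduced cost of posters: c₃ − yᵀa₃ = 19 − (8·2 + 7·1) = 19 − 23 = -4.

-4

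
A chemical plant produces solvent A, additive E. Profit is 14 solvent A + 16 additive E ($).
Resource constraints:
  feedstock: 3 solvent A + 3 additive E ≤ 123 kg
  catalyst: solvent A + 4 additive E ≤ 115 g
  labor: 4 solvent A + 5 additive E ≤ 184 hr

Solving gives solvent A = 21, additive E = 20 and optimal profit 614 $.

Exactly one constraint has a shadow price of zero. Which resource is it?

feedstock: 123/123 (binding)
catalyst: 101/115 (slack 14)
labor: 184/184 (binding)
By complementary slackness, a constraint with positive slack has shadow price 0 → catalyst.

catalyst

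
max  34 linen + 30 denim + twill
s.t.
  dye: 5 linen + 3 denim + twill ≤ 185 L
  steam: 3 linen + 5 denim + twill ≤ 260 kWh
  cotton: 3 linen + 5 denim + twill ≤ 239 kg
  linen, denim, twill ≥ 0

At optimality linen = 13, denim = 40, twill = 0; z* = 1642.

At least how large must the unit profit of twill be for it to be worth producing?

Binding: dye and cotton. Non-binding: steam (21 unused).
Since steam is not tight, its dual is 0.
From A_Bᵀ y = c: 5·y_dye + 3·y_cotton = 34; 3·y_dye + 5·y_cotton = 30.
Solving: y_dye = 5, y_cotton = 3.
twill enters the basis when its profit ≥ yᵀa₃ = 5·1 + 3·1 = 8.

8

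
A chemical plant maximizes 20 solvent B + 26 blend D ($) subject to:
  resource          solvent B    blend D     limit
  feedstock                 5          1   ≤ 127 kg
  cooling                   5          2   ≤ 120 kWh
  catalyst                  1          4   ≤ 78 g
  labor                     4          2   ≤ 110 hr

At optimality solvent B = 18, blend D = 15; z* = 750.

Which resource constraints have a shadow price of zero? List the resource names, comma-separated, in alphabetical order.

feedstock: 105/127 (slack 22)
cooling: 120/120 (binding)
catalyst: 78/78 (binding)
labor: 102/110 (slack 8)
By complementary slackness, a constraint with positive slack has shadow price 0 → feedstock, labor.

feedstock, labor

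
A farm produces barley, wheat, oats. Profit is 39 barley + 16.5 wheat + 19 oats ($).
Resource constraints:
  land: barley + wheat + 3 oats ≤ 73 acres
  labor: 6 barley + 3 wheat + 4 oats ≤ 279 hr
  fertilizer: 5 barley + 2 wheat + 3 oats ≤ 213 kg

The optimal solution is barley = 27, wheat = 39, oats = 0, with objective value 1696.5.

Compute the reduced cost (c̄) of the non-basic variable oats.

-5

At the optimum: land uses 66 of 73 (slack = 7); labor uses 279 of 279 (binding); fertilizer uses 213 of 213 (binding).
Slack constraints have shadow price 0 (complementary slackness).
Dual feasibility on the basic columns requires 6·y_labor + 5·y_fertilizer = 39, 3·y_labor + 2·y_fertilizer = 16.5.
Solving: y_labor = 1.5, y_fertilizer = 6.
Reduced cost of oats: c₃ − yᵀa₃ = 19 − (1.5·4 + 6·3) = 19 − 24 = -5.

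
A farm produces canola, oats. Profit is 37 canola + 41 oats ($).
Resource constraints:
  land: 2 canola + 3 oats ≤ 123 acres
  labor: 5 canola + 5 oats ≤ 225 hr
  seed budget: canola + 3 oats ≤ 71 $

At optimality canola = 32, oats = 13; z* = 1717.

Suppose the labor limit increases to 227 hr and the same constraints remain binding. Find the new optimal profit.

1731

Check each constraint at x*: land 103/123 (slack 20); labor 225/225 (tight); seed budget 71/71 (tight).
Slack constraints have shadow price 0 (complementary slackness).
The binding rows give the dual system: 5·y_labor + 1·y_seed budget = 37 and 5·y_labor + 3·y_seed budget = 41.
→ y_labor = 7 and y_seed budget = 2.
Δz = y_labor·Δb = 7 × (2) = 14, so new z* = 1717 + 14 = 1731.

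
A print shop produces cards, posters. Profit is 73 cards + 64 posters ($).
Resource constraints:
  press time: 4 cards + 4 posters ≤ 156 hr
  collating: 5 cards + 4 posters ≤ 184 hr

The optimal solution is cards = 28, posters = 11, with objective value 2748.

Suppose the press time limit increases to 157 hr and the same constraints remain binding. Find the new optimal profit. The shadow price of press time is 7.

2755

Δb = 1, so new z* = 2748 + (7)·(1) = 2748 + 7 = 2755.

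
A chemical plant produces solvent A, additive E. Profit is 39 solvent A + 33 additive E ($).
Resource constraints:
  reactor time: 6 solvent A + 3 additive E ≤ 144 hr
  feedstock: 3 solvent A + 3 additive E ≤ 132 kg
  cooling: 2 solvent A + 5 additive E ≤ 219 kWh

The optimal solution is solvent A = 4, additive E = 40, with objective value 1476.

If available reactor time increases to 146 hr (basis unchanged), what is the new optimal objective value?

1480

Check each constraint at x*: reactor time 144/144 (tight); feedstock 132/132 (tight); cooling 208/219 (slack 11).
By complementary slackness, y = 0 for the non-binding constraint.
From A_Bᵀ y = c: 6·y_reactor time + 3·y_feedstock = 39; 3·y_reactor time + 3·y_feedstock = 33.
Solving: y_reactor time = 2, y_feedstock = 9.
Δz = y_reactor time·Δb = 2 × (2) = 4, so new z* = 1476 + 4 = 1480.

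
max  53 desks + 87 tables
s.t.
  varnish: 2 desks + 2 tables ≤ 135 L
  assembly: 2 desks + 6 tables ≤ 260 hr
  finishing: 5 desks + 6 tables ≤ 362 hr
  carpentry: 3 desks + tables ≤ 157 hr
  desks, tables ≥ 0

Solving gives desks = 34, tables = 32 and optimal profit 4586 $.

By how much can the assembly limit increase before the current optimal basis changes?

102

Binding constraints: assembly, finishing. The basis is B = [[2,6],[5,6]] with det -18.
Per unit increase in assembly, x* moves by d = (-0.3333, 0.2778).
The basis stays optimal until desks reaches 0; allowable increase = 102 hr.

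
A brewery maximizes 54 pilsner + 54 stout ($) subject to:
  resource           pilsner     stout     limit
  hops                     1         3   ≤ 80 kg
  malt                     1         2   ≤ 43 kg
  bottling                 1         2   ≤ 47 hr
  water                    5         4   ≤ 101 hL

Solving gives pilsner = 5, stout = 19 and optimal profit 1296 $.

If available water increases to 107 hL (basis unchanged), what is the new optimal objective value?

1350

At the optimum: hops uses 62 of 80 (slack = 18); malt uses 43 of 43 (binding); bottling uses 43 of 47 (slack = 4); water uses 101 of 101 (binding).
By complementary slackness, y = 0 for the non-binding constraints.
From A_Bᵀ y = c: 1·y_malt + 5·y_water = 54; 2·y_malt + 4·y_water = 54.
Solving: y_malt = 9, y_water = 9.
Δz = y_water·Δb = 9 × (6) = 54, so new z* = 1296 + 54 = 1350.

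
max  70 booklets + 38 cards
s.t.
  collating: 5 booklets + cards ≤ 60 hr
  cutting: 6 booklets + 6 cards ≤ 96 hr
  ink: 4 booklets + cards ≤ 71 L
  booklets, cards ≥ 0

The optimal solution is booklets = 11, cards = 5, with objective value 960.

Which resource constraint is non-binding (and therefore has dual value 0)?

collating: 60/60 (binding)
cutting: 96/96 (binding)
ink: 49/71 (slack 22)
By complementary slackness, a constraint with positive slack has shadow price 0 → ink.

ink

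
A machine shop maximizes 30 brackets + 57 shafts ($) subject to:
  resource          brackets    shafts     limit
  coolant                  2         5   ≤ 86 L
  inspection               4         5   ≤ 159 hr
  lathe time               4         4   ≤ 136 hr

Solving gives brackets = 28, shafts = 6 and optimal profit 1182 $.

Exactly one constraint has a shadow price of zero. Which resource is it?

inspection

coolant: 86/86 (binding)
inspection: 142/159 (slack 17)
lathe time: 136/136 (binding)
By complementary slackness, a constraint with positive slack has shadow price 0 → inspection.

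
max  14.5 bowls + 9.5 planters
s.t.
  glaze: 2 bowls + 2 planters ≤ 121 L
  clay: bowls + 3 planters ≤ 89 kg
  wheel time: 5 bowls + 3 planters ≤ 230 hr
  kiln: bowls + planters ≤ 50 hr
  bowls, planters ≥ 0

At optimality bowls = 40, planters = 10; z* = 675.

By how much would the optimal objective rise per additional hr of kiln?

Check each constraint at x*: glaze 100/121 (slack 21); clay 70/89 (slack 19); wheel time 230/230 (tight); kiln 50/50 (tight).
Slack constraints have shadow price 0 (complementary slackness).
The binding rows give the dual system: 5·y_wheel time + 1·y_kiln = 14.5 and 3·y_wheel time + 1·y_kiln = 9.5.
This yields shadow prices y_wheel time = 2.5, y_kiln = 2.
Shadow price of kiln = 2.

2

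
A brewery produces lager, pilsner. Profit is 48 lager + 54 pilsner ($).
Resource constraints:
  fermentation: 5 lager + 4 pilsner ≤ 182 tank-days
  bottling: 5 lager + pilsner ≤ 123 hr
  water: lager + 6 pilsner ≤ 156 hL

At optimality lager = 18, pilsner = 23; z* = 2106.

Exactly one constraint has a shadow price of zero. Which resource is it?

fermentation: 182/182 (binding)
bottling: 113/123 (slack 10)
water: 156/156 (binding)
By complementary slackness, a constraint with positive slack has shadow price 0 → bottling.

bottling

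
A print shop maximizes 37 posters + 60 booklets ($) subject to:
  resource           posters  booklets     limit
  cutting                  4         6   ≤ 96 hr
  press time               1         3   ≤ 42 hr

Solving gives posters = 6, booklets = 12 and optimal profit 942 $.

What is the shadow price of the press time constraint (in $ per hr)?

3

Check each constraint at x*: cutting 96/96 (tight); press time 42/42 (tight).
Dual feasibility on the basic columns requires 4·y_cutting + 1·y_press time = 37, 6·y_cutting + 3·y_press time = 60.
→ y_cutting = 8.5 and y_press time = 3.
Shadow price of press time = 3.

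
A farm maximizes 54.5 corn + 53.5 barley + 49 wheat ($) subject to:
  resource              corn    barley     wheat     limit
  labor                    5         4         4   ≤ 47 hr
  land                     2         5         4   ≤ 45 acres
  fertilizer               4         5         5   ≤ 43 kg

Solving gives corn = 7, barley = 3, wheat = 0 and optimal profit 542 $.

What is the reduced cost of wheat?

Check each constraint at x*: labor 47/47 (tight); land 29/45 (slack 16); fertilizer 43/43 (tight).
Since land is not tight, its dual is 0.
From A_Bᵀ y = c: 5·y_labor + 4·y_fertilizer = 54.5; 4·y_labor + 5·y_fertilizer = 53.5.
→ y_labor = 6.5 and y_fertilizer = 5.5.
Reduced cost of wheat: c₃ − yᵀa₃ = 49 − (6.5·4 + 5.5·5) = 49 − 53.5 = -4.5.

-4.5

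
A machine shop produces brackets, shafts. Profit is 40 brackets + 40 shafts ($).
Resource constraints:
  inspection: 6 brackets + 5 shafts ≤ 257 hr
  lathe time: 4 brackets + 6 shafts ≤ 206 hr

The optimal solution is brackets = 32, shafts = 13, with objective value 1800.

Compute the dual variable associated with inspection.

5

Both inspection and lathe time are binding at x*.
Dual feasibility on the basic columns requires 6·y_inspection + 4·y_lathe time = 40, 5·y_inspection + 6·y_lathe time = 40.
Solving: y_inspection = 5, y_lathe time = 2.5.
Shadow price of inspection = 5.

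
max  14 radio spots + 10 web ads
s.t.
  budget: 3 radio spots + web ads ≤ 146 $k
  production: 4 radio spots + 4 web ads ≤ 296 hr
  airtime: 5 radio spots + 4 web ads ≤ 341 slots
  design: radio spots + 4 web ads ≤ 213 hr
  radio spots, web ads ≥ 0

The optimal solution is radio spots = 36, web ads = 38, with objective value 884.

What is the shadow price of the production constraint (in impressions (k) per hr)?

2

At the optimum: budget uses 146 of 146 (binding); production uses 296 of 296 (binding); airtime uses 332 of 341 (slack = 9); design uses 188 of 213 (slack = 25).
By complementary slackness, y = 0 for the non-binding constraints.
From A_Bᵀ y = c: 3·y_budget + 4·y_production = 14; 1·y_budget + 4·y_production = 10.
→ y_budget = 2 and y_production = 2.
Shadow price of production = 2.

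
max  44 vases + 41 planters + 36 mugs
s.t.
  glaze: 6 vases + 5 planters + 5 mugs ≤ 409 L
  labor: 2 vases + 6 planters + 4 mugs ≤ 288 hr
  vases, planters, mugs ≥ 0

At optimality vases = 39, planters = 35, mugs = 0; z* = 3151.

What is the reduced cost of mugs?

Both glaze and labor are binding at x*.
Dual feasibility on the basic columns requires 6·y_glaze + 2·y_labor = 44, 5·y_glaze + 6·y_labor = 41.
→ y_glaze = 7 and y_labor = 1.
Reduced cost of mugs: c₃ − yᵀa₃ = 36 − (7·5 + 1·4) = 36 − 39 = -3.

-3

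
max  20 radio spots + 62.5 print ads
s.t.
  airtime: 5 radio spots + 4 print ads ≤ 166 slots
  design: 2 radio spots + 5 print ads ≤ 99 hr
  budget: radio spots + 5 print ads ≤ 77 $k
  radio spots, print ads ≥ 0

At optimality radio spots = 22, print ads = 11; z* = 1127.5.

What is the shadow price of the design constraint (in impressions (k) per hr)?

Binding: design and budget. Non-binding: airtime (12 unused).
Since airtime is not tight, its dual is 0.
The binding rows give the dual system: 2·y_design + 1·y_budget = 20 and 5·y_design + 5·y_budget = 62.5.
Solving: y_design = 7.5, y_budget = 5.
Shadow price of design = 7.5.

7.5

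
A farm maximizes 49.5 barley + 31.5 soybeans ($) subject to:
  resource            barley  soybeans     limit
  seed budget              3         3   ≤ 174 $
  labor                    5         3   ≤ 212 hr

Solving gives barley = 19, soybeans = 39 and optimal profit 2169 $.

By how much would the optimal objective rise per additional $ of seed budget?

1.5

Both seed budget and labor are binding at x*.
The binding rows give the dual system: 3·y_seed budget + 5·y_labor = 49.5 and 3·y_seed budget + 3·y_labor = 31.5.
Solving: y_seed budget = 1.5, y_labor = 9.
Shadow price of seed budget = 1.5.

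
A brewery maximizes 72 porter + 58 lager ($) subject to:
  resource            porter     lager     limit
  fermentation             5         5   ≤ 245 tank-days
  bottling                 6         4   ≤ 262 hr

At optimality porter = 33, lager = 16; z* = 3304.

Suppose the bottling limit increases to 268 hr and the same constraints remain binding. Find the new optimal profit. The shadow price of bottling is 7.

Δb = 6, so new z* = 3304 + (7)·(6) = 3304 + 42 = 3346.

3346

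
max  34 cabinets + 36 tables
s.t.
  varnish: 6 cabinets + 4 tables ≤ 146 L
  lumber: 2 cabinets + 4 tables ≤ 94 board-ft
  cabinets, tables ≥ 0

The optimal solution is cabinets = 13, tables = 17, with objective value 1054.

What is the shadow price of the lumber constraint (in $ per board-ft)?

Check each constraint at x*: varnish 146/146 (tight); lumber 94/94 (tight).
Dual feasibility on the basic columns requires 6·y_varnish + 2·y_lumber = 34, 4·y_varnish + 4·y_lumber = 36.
→ y_varnish = 4 and y_lumber = 5.
Shadow price of lumber = 5.

5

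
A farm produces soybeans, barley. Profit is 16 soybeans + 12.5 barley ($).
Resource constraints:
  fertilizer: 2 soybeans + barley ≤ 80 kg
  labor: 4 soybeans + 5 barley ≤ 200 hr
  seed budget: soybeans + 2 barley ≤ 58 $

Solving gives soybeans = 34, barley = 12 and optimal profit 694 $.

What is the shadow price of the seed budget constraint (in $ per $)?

Binding: fertilizer and seed budget. Non-binding: labor (4 unused).
Since labor is not tight, its dual is 0.
Dual feasibility on the basic columns requires 2·y_fertilizer + 1·y_seed budget = 16, 1·y_fertilizer + 2·y_seed budget = 12.5.
Solving: y_fertilizer = 6.5, y_seed budget = 3.
Shadow price of seed budget = 3.

3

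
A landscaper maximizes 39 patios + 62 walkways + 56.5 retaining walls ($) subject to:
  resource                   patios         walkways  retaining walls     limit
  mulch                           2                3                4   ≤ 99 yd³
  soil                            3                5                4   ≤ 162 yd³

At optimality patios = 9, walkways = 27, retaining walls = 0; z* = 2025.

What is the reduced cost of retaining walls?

Check each constraint at x*: mulch 99/99 (tight); soil 162/162 (tight).
From A_Bᵀ y = c: 2·y_mulch + 3·y_soil = 39; 3·y_mulch + 5·y_soil = 62.
→ y_mulch = 9 and y_soil = 7.
Reduced cost of retaining walls: c₃ − yᵀa₃ = 56.5 − (9·4 + 7·4) = 56.5 − 64 = -7.5.

-7.5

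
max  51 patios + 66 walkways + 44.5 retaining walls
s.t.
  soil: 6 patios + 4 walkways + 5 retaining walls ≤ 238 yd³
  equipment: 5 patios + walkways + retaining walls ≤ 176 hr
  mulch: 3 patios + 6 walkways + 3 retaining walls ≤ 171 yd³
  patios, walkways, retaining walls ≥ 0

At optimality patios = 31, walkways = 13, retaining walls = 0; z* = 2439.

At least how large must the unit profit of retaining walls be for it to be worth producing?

Check each constraint at x*: soil 238/238 (tight); equipment 168/176 (slack 8); mulch 171/171 (tight).
Since equipment is not tight, its dual is 0.
The binding rows give the dual system: 6·y_soil + 3·y_mulch = 51 and 4·y_soil + 6·y_mulch = 66.
→ y_soil = 4.5 and y_mulch = 8.
retaining walls enters the basis when its profit ≥ yᵀa₃ = 4.5·5 + 8·3 = 46.5.

46.5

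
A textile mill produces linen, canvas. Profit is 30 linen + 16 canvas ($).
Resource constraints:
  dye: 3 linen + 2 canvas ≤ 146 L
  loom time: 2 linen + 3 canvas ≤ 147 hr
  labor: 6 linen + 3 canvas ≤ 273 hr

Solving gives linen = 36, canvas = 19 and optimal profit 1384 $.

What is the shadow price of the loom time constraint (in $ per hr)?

At the optimum: dye uses 146 of 146 (binding); loom time uses 129 of 147 (slack = 18); labor uses 273 of 273 (binding).
Since loom time is not tight, its dual is 0.
From A_Bᵀ y = c: 3·y_dye + 6·y_labor = 30; 2·y_dye + 3·y_labor = 16.
Solving: y_dye = 2, y_labor = 4.
Shadow price of loom time = 0.

0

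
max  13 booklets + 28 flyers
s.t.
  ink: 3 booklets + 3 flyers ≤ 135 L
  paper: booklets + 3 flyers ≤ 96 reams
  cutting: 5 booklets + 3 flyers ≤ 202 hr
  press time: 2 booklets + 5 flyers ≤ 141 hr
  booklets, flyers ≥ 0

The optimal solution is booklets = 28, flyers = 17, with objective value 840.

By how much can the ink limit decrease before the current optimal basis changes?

50.4

Binding constraints: ink, press time. The basis is B = [[3,3],[2,5]] with det 9.
Per unit decrease in ink, x* moves by d = (-0.5556, 0.2222).
The basis stays optimal until booklets reaches 0; allowable decrease = 50.4 L.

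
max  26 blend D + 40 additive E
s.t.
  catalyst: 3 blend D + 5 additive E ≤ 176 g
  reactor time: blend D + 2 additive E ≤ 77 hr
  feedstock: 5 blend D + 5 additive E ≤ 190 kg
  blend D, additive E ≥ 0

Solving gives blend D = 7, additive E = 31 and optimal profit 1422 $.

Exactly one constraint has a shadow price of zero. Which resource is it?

reactor time

catalyst: 176/176 (binding)
reactor time: 69/77 (slack 8)
feedstock: 190/190 (binding)
By complementary slackness, a constraint with positive slack has shadow price 0 → reactor time.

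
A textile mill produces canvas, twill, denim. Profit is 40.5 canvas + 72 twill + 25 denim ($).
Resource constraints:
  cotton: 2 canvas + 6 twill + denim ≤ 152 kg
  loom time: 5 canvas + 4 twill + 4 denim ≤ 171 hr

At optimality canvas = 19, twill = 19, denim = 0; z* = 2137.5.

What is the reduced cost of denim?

Check each constraint at x*: cotton 152/152 (tight); loom time 171/171 (tight).
The binding rows give the dual system: 2·y_cotton + 5·y_loom time = 40.5 and 6·y_cotton + 4·y_loom time = 72.
Solving: y_cotton = 9, y_loom time = 4.5.
Reduced cost of denim: c₃ − yᵀa₃ = 25 − (9·1 + 4.5·4) = 25 − 27 = -2.

-2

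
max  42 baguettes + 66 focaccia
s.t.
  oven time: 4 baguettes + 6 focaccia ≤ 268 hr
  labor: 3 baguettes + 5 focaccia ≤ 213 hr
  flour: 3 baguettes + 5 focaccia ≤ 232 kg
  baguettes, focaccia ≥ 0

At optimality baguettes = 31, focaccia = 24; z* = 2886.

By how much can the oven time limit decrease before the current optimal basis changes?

Binding constraints: oven time, labor. The basis is B = [[4,6],[3,5]] with det 2.
Per unit decrease in oven time, x* moves by d = (-2.5, 1.5).
The basis stays optimal until baguettes reaches 0; allowable decrease = 12.4 hr.

12.4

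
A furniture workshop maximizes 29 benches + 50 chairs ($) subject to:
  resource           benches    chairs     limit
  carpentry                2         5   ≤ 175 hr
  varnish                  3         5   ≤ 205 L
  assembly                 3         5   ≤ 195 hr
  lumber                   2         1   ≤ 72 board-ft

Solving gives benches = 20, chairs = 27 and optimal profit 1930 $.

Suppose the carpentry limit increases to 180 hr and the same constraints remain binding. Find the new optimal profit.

Check each constraint at x*: carpentry 175/175 (tight); varnish 195/205 (slack 10); assembly 195/195 (tight); lumber 67/72 (slack 5).
By complementary slackness, y = 0 for the non-binding constraints.
The binding rows give the dual system: 2·y_carpentry + 3·y_assembly = 29 and 5·y_carpentry + 5·y_assembly = 50.
Solving: y_carpentry = 1, y_assembly = 9.
Δz = y_carpentry·Δb = 1 × (5) = 5, so new z* = 1930 + 5 = 1935.

1935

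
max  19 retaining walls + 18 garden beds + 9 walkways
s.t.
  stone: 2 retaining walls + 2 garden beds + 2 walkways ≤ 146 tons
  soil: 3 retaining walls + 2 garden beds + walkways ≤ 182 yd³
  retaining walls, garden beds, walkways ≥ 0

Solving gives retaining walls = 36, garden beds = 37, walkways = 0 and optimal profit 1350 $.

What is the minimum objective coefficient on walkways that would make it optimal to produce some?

17

Both stone and soil are binding at x*.
Dual feasibility on the basic columns requires 2·y_stone + 3·y_soil = 19, 2·y_stone + 2·y_soil = 18.
Solving: y_stone = 8, y_soil = 1.
walkways enters the basis when its profit ≥ yᵀa₃ = 8·2 + 1·1 = 17.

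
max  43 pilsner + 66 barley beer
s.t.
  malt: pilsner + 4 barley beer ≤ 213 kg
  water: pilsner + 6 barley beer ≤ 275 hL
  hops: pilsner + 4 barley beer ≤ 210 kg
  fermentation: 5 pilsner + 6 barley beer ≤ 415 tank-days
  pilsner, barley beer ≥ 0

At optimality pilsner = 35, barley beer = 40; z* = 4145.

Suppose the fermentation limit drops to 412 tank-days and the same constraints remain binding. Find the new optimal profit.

Check each constraint at x*: malt 195/213 (slack 18); water 275/275 (tight); hops 195/210 (slack 15); fermentation 415/415 (tight).
Slack constraints have shadow price 0 (complementary slackness).
Dual feasibility on the basic columns requires 1·y_water + 5·y_fermentation = 43, 6·y_water + 6·y_fermentation = 66.
This yields shadow prices y_water = 3, y_fermentation = 8.
Δz = y_fermentation·Δb = 8 × (-3) = -24, so new z* = 4145 − 24 = 4121.

4121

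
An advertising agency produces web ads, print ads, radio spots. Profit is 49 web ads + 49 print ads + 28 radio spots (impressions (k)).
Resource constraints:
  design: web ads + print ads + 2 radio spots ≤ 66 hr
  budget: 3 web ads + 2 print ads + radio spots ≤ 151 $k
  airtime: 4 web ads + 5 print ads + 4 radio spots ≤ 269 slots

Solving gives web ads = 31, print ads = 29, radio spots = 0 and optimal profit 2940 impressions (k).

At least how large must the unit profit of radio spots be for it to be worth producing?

35

At the optimum: design uses 60 of 66 (slack = 6); budget uses 151 of 151 (binding); airtime uses 269 of 269 (binding).
Since design is not tight, its dual is 0.
Dual feasibility on the basic columns requires 3·y_budget + 4·y_airtime = 49, 2·y_budget + 5·y_airtime = 49.
Solving: y_budget = 7, y_airtime = 7.
radio spots enters the basis when its profit ≥ yᵀa₃ = 7·1 + 7·4 = 35.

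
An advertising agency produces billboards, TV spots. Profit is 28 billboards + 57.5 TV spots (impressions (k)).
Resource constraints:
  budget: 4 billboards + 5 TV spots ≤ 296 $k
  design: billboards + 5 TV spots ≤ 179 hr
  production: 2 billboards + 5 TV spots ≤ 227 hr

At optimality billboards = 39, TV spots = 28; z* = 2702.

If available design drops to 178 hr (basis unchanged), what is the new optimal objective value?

2696

At the optimum: budget uses 296 of 296 (binding); design uses 179 of 179 (binding); production uses 218 of 227 (slack = 9).
Since production is not tight, its dual is 0.
The binding rows give the dual system: 4·y_budget + 1·y_design = 28 and 5·y_budget + 5·y_design = 57.5.
This yields shadow prices y_budget = 5.5, y_design = 6.
Δz = y_design·Δb = 6 × (-1) = -6, so new z* = 2702 − 6 = 2696.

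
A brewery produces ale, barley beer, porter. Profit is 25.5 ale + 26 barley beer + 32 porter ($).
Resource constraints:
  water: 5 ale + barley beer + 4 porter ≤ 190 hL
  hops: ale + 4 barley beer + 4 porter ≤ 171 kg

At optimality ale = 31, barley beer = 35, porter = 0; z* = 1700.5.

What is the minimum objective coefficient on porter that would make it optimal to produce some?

38

At the optimum: water uses 190 of 190 (binding); hops uses 171 of 171 (binding).
From A_Bᵀ y = c: 5·y_water + 1·y_hops = 25.5; 1·y_water + 4·y_hops = 26.
This yields shadow prices y_water = 4, y_hops = 5.5.
porter enters the basis when its profit ≥ yᵀa₃ = 4·4 + 5.5·4 = 38.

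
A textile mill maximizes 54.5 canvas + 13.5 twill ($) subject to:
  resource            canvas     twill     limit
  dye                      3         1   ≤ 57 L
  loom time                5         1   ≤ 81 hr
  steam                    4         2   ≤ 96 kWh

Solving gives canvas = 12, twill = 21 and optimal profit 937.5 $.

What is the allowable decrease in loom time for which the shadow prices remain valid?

6

Binding constraints: dye, loom time. The basis is B = [[3,1],[5,1]] with det -2.
Per unit decrease in loom time, x* moves by d = (-0.5, 1.5).
The basis stays optimal until steam becomes binding; allowable decrease = 6 hr.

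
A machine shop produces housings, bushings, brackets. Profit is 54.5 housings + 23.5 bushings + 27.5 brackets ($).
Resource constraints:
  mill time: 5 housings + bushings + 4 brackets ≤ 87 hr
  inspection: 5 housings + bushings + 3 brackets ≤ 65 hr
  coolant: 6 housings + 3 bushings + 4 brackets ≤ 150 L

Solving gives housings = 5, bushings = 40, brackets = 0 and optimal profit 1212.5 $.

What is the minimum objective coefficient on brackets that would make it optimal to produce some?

35.5

At the optimum: mill time uses 65 of 87 (slack = 22); inspection uses 65 of 65 (binding); coolant uses 150 of 150 (binding).
By complementary slackness, y = 0 for the non-binding constraint.
From A_Bᵀ y = c: 5·y_inspection + 6·y_coolant = 54.5; 1·y_inspection + 3·y_coolant = 23.5.
→ y_inspection = 2.5 and y_coolant = 7.
brackets enters the basis when its profit ≥ yᵀa₃ = 2.5·3 + 7·4 = 35.5.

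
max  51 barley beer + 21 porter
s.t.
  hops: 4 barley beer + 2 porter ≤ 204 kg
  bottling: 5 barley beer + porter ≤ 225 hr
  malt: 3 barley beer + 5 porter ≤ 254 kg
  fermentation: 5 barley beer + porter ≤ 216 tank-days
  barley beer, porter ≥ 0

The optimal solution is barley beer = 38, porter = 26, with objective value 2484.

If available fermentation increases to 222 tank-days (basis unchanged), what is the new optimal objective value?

Binding: hops and fermentation. Non-binding: bottling (9 unused), malt (10 unused).
Slack constraints have shadow price 0 (complementary slackness).
The binding rows give the dual system: 4·y_hops + 5·y_fermentation = 51 and 2·y_hops + 1·y_fermentation = 21.
This yields shadow prices y_hops = 9, y_fermentation = 3.
Δz = y_fermentation·Δb = 3 × (6) = 18, so new z* = 2484 + 18 = 2502.

2502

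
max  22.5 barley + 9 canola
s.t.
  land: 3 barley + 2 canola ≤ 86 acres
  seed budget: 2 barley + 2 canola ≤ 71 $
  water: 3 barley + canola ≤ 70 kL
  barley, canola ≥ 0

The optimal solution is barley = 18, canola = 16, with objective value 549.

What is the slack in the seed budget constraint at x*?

3

seed budget used = 2·18 + 2·16 = 68; slack = 71 − 68 = 3.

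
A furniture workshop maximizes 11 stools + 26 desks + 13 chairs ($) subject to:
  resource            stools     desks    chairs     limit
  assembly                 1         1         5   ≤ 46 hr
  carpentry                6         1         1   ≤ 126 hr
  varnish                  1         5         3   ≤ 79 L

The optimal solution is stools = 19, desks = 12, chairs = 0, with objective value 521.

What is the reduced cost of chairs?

-3

Binding: carpentry and varnish. Non-binding: assembly (15 unused).
By complementary slackness, y = 0 for the non-binding constraint.
The binding rows give the dual system: 6·y_carpentry + 1·y_varnish = 11 and 1·y_carpentry + 5·y_varnish = 26.
Solving: y_carpentry = 1, y_varnish = 5.
Reduced cost of chairs: c₃ − yᵀa₃ = 13 − (1·1 + 5·3) = 13 − 16 = -3.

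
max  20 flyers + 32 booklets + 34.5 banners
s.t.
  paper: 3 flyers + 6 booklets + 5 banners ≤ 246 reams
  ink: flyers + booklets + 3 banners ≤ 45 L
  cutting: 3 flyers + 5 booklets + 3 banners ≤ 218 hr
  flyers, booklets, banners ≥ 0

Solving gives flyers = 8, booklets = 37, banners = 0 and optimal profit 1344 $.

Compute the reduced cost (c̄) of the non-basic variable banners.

-9.5

At the optimum: paper uses 246 of 246 (binding); ink uses 45 of 45 (binding); cutting uses 209 of 218 (slack = 9).
Since cutting is not tight, its dual is 0.
From A_Bᵀ y = c: 3·y_paper + 1·y_ink = 20; 6·y_paper + 1·y_ink = 32.
→ y_paper = 4 and y_ink = 8.
Reduced cost of banners: c₃ − yᵀa₃ = 34.5 − (4·5 + 8·3) = 34.5 − 44 = -9.5.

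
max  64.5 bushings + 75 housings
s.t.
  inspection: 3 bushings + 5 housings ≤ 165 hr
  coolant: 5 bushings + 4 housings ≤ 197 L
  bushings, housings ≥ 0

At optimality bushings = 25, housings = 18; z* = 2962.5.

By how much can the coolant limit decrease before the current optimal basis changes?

65

Binding constraints: inspection, coolant. The basis is B = [[3,5],[5,4]] with det -13.
Per unit decrease in coolant, x* moves by d = (-0.3846, 0.2308).
The basis stays optimal until bushings reaches 0; allowable decrease = 65 L.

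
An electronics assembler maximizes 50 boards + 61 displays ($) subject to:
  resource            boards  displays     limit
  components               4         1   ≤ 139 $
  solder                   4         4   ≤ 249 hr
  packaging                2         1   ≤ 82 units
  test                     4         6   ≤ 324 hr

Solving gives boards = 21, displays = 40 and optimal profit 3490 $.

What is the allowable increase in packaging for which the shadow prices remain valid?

5

Binding constraints: packaging, test. The basis is B = [[2,1],[4,6]] with det 8.
Per unit increase in packaging, x* moves by d = (0.75, -0.5).
The basis stays optimal until solder becomes binding; allowable increase = 5 units.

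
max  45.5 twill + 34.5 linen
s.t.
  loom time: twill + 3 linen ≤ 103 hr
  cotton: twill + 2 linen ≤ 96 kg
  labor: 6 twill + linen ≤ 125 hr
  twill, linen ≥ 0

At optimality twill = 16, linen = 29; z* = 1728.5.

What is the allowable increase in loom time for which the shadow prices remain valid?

Binding constraints: loom time, labor. The basis is B = [[1,3],[6,1]] with det -17.
Per unit increase in loom time, x* moves by d = (-0.0588, 0.3529).
The basis stays optimal until cotton becomes binding; allowable increase = 34 hr.

34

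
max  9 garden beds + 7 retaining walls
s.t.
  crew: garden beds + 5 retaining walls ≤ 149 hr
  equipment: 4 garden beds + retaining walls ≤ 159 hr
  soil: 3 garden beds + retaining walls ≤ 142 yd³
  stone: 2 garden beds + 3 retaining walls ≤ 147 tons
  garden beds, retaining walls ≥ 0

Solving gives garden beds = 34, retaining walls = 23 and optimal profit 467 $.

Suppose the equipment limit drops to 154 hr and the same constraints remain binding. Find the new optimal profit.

Check each constraint at x*: crew 149/149 (tight); equipment 159/159 (tight); soil 125/142 (slack 17); stone 137/147 (slack 10).
By complementary slackness, y = 0 for the non-binding constraints.
The binding rows give the dual system: 1·y_crew + 4·y_equipment = 9 and 5·y_crew + 1·y_equipment = 7.
→ y_crew = 1 and y_equipment = 2.
Δz = y_equipment·Δb = 2 × (-5) = -10, so new z* = 467 − 10 = 457.

457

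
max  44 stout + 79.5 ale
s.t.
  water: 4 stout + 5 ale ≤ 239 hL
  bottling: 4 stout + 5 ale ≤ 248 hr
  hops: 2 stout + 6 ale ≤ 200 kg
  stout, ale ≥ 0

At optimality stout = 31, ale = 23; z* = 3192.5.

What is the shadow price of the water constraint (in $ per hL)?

7.5

Binding: water and hops. Non-binding: bottling (9 unused).
Slack constraints have shadow price 0 (complementary slackness).
Dual feasibility on the basic columns requires 4·y_water + 2·y_hops = 44, 5·y_water + 6·y_hops = 79.5.
Solving: y_water = 7.5, y_hops = 7.
Shadow price of water = 7.5.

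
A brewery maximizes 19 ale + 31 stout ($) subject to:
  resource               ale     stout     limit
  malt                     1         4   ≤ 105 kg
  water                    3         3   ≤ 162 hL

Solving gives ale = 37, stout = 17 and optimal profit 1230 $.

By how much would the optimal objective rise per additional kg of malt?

4

Both malt and water are binding at x*.
Dual feasibility on the basic columns requires 1·y_malt + 3·y_water = 19, 4·y_malt + 3·y_water = 31.
Solving: y_malt = 4, y_water = 5.
Shadow price of malt = 4.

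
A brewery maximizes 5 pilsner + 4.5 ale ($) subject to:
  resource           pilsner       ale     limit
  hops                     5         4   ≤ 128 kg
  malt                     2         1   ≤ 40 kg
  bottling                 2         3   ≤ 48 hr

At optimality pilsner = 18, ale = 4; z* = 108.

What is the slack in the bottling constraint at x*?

0

bottling used = 2·18 + 3·4 = 48; slack = 48 − 48 = 0.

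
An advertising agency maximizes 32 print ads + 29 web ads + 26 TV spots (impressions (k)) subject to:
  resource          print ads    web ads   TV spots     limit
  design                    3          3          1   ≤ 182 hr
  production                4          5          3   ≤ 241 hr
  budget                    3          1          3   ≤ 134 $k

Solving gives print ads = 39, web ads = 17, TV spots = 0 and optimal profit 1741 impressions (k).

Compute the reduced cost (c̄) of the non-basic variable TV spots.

Binding: production and budget. Non-binding: design (14 unused).
By complementary slackness, y = 0 for the non-binding constraint.
Dual feasibility on the basic columns requires 4·y_production + 3·y_budget = 32, 5·y_production + 1·y_budget = 29.
→ y_production = 5 and y_budget = 4.
Reduced cost of TV spots: c₃ − yᵀa₃ = 26 − (5·3 + 4·3) = 26 − 27 = -1.

-1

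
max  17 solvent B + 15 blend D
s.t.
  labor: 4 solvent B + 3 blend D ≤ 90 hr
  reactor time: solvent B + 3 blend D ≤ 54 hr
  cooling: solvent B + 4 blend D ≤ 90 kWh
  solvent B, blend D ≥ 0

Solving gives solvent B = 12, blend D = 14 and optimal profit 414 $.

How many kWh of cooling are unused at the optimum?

22

cooling used = 1·12 + 4·14 = 68; slack = 90 − 68 = 22.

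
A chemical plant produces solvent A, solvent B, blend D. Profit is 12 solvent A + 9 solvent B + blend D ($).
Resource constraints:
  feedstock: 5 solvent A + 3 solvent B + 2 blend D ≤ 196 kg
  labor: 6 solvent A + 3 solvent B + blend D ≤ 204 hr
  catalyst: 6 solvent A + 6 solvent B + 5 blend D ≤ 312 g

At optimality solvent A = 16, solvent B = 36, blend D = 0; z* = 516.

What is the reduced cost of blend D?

Binding: labor and catalyst. Non-binding: feedstock (8 unused).
Slack constraints have shadow price 0 (complementary slackness).
Dual feasibility on the basic columns requires 6·y_labor + 6·y_catalyst = 12, 3·y_labor + 6·y_catalyst = 9.
This yields shadow prices y_labor = 1, y_catalyst = 1.
Reduced cost of blend D: c₃ − yᵀa₃ = 1 − (1·1 + 1·5) = 1 − 6 = -5.

-5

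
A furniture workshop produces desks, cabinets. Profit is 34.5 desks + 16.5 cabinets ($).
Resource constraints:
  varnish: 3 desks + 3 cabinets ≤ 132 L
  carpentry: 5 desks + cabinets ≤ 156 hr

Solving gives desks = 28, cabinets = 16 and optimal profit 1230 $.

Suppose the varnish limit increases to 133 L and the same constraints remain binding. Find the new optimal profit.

1234

Both varnish and carpentry are binding at x*.
The binding rows give the dual system: 3·y_varnish + 5·y_carpentry = 34.5 and 3·y_varnish + 1·y_carpentry = 16.5.
This yields shadow prices y_varnish = 4, y_carpentry = 4.5.
Δz = y_varnish·Δb = 4 × (1) = 4, so new z* = 1230 + 4 = 1234.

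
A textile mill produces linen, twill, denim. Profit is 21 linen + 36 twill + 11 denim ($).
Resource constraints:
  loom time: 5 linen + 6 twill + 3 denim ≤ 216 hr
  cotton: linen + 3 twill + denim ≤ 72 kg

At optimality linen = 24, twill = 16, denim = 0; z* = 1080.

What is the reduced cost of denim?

At the optimum: loom time uses 216 of 216 (binding); cotton uses 72 of 72 (binding).
From A_Bᵀ y = c: 5·y_loom time + 1·y_cotton = 21; 6·y_loom time + 3·y_cotton = 36.
→ y_loom time = 3 and y_cotton = 6.
Reduced cost of denim: c₃ − yᵀa₃ = 11 − (3·3 + 6·1) = 11 − 15 = -4.

-4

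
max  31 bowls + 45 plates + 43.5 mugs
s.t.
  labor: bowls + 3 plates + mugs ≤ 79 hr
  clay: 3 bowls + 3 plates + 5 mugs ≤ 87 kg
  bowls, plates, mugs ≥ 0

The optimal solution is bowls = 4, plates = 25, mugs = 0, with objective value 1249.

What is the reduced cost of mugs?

At the optimum: labor uses 79 of 79 (binding); clay uses 87 of 87 (binding).
The binding rows give the dual system: 1·y_labor + 3·y_clay = 31 and 3·y_labor + 3·y_clay = 45.
→ y_labor = 7 and y_clay = 8.
Reduced cost of mugs: c₃ − yᵀa₃ = 43.5 − (7·1 + 8·5) = 43.5 − 47 = -3.5.

-3.5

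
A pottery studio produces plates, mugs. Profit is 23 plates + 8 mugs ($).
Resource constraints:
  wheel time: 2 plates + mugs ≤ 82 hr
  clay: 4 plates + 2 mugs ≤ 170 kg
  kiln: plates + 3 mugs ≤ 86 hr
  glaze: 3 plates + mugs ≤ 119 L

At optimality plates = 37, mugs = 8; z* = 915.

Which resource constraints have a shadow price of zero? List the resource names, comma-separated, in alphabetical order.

wheel time: 82/82 (binding)
clay: 164/170 (slack 6)
kiln: 61/86 (slack 25)
glaze: 119/119 (binding)
By complementary slackness, a constraint with positive slack has shadow price 0 → clay, kiln.

clay, kiln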